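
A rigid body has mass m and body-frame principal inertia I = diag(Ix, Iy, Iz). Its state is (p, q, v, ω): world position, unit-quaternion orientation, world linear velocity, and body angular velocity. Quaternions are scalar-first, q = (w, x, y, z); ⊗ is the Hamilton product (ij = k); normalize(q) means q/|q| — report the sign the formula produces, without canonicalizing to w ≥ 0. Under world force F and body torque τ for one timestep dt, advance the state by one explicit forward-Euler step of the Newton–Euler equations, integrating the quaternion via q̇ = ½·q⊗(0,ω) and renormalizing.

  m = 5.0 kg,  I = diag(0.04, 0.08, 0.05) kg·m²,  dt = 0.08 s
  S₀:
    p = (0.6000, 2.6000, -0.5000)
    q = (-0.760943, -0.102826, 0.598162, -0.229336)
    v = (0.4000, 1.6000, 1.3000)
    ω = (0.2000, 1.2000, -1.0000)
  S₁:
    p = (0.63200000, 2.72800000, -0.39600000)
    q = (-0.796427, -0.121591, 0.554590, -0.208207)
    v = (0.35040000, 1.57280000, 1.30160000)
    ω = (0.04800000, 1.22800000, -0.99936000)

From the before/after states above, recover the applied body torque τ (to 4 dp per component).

Δω = ω₁−ω₀ = (-0.15200000, 0.02800000, 0.00064000)
precession coupling = (0.0360, 0.0020, 0.0096)
I·α + gyro = (-0.0400, 0.0300, 0.0100)

τ = (-0.0400, 0.0300, 0.0100)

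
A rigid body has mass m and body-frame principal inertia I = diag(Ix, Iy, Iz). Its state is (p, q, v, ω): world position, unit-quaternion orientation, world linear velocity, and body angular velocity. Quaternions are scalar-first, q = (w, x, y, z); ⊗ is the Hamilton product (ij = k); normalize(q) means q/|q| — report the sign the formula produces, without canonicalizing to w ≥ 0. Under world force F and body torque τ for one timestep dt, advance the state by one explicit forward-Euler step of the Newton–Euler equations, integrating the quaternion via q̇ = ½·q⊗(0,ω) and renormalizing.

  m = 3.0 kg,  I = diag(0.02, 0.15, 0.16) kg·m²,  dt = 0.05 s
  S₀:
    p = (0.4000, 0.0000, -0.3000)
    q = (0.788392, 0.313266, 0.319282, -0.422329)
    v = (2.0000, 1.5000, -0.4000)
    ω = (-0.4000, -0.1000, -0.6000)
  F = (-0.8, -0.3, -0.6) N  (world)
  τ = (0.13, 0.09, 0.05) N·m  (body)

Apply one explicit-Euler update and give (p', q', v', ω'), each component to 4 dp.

p' = (0.5000, 0.0750, -0.3200)
q' = (0.7859, 0.2995, 0.3262, -0.4317)
v' = (1.9867, 1.4950, -0.4100)
ω' = (-0.0765, -0.0588, -0.5860)

gyro term ω×Iω = (0.0006, -0.0336, 0.0052)
(τ − ω×Iω)/I = (6.4700, 0.8240, 0.2800)
new body rate ω' = (-0.0765, -0.0588, -0.5860)
2q̇ = q⊗(0,ω) = (-0.0961628, -0.5491589, 0.2780520, -0.3766490)
q + ½dt·q⊗(0,ω), renormalized = (0.7859, 0.2995, 0.3262, -0.4317)
a = (-0.2667, -0.1000, -0.2000)
p' = p + v·dt = (0.5000, 0.0750, -0.3200)
v + (F/m)dt = (1.9867, 1.4950, -0.4100)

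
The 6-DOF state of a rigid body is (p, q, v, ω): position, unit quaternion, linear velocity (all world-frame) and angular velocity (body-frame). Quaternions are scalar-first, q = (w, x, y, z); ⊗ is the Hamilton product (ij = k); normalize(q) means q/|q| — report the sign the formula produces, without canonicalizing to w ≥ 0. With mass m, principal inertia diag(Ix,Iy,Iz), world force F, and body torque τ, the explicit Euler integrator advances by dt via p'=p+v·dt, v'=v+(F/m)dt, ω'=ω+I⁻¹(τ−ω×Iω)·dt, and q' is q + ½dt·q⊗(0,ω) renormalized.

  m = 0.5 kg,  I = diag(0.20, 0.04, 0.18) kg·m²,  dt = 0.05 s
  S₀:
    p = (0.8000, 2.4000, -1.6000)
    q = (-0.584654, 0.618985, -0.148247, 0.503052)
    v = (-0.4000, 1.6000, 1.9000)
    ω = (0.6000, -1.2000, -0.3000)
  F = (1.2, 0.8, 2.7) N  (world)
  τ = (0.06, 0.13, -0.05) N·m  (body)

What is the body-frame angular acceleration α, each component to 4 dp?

α = (0.0480, 3.3400, -0.9178)

gyro term ω×Iω = (0.0504, -0.0036, 0.1152)
(τ − ω×Iω)/I = (0.0480, 3.3400, -0.9178)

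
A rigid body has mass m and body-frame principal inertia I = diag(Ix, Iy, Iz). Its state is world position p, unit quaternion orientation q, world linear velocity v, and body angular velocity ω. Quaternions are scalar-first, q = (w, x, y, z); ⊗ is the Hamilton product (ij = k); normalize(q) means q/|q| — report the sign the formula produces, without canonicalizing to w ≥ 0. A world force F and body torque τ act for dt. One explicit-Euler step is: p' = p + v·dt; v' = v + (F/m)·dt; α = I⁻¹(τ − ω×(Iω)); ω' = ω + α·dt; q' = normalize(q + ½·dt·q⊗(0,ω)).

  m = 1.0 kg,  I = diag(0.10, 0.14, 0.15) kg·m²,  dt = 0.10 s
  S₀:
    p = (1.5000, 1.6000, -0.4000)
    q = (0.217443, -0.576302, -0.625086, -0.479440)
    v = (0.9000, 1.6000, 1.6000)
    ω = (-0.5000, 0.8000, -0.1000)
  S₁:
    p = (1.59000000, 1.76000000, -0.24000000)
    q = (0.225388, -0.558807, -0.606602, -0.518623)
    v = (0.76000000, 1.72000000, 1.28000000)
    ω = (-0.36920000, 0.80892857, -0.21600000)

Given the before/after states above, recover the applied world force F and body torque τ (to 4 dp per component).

ω₁ − ω₀ = (0.13080000, 0.00892857, -0.11600000)
ω₀×(Iω₀) = (-0.0008, -0.0025, -0.0160)
τ = I·(Δω/dt) + ω₀×(Iω₀) = (0.1300, 0.0100, -0.1900)
Δv = v₁−v₀ = (-0.14000000, 0.12000000, -0.32000000)
F = m·Δv/dt = (-1.4000, 1.2000, -3.2000)

F = (-1.4000, 1.2000, -3.2000)
τ = (0.1300, 0.0100, -0.1900)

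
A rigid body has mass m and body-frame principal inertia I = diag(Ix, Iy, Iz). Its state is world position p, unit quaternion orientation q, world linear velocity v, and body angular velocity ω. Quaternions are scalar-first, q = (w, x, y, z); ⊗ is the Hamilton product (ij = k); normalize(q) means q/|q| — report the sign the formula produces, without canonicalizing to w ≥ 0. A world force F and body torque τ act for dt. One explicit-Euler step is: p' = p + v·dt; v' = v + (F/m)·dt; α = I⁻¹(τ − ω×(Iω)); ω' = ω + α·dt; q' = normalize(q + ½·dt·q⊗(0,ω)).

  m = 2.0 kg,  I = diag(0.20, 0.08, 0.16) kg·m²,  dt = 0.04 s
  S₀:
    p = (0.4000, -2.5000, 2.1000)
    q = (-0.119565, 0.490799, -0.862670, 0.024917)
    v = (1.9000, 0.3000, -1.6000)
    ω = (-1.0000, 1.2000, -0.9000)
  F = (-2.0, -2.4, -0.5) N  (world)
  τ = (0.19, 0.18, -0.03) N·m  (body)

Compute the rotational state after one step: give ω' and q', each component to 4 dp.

(τ − ω×Iω)/I = (1.3820, 1.8000, -1.0875)
ω + α·dt = (-0.9447, 1.2720, -0.9435)
2q̇ = q⊗(0,ω) = (1.5484283, 0.8660676, 0.2733241, -0.1661027)
q' = normalize(q + ½dt·q⊗(0,ω)) = (-0.0885, 0.5078, -0.8566, 0.0216)

ω' = (-0.9447, 1.2720, -0.9435)
q' = (-0.0885, 0.5078, -0.8566, 0.0216)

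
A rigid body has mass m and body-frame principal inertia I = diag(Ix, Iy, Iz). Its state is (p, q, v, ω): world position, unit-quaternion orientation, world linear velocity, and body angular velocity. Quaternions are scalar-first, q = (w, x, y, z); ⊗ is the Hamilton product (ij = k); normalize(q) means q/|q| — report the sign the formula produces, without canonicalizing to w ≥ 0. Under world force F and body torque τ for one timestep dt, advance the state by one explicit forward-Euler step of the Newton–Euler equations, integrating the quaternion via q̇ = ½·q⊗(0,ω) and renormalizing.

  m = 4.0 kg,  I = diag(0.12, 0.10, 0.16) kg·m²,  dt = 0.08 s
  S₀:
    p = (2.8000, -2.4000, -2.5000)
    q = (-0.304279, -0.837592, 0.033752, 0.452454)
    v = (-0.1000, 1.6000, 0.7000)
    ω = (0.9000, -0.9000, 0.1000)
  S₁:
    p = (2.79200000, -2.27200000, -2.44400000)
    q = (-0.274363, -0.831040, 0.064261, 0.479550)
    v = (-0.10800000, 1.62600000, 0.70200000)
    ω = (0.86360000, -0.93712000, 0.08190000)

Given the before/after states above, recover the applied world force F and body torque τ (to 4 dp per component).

F = (-0.4000, 1.3000, 0.1000)
τ = (-0.0600, -0.0500, -0.0200)

Δv = v₁−v₀ = (-0.00800000, 0.02600000, 0.00200000)
applied force F = (-0.4000, 1.3000, 0.1000)
Δω = ω₁−ω₀ = (-0.03640000, -0.03712000, -0.01810000)
applied torque τ = (-0.0600, -0.0500, -0.0200)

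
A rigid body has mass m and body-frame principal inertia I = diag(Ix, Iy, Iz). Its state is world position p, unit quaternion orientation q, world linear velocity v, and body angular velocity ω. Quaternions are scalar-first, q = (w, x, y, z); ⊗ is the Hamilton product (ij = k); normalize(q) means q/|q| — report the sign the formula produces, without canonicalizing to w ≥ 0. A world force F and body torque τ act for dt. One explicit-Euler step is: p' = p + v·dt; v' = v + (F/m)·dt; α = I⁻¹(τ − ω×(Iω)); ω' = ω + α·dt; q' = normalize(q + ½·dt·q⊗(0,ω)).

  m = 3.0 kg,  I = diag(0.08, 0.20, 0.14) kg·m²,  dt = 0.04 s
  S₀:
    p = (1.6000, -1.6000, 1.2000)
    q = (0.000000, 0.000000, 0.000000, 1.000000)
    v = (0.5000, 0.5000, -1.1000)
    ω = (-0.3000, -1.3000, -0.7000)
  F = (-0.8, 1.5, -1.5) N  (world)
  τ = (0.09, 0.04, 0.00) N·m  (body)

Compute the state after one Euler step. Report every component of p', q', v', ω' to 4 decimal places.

p' = (1.6200, -1.5800, 1.1560)
q' = (0.0140, 0.0260, -0.0060, 0.9995)
v' = (0.4893, 0.5200, -1.1200)
ω' = (-0.2277, -1.2895, -0.7134)

new position p' = (1.6200, -1.5800, 1.1560)
v + (F/m)dt = (0.4893, 0.5200, -1.1200)
angular accel α = (1.8075, 0.2630, -0.3343)
ω + α·dt = (-0.2277, -1.2895, -0.7134)
2q̇ = q⊗(0,ω) = (0.7000000, 1.3000000, -0.3000000, 0.0000000)
q + ½dt·q⊗(0,ω), renormalized = (0.0140, 0.0260, -0.0060, 0.9995)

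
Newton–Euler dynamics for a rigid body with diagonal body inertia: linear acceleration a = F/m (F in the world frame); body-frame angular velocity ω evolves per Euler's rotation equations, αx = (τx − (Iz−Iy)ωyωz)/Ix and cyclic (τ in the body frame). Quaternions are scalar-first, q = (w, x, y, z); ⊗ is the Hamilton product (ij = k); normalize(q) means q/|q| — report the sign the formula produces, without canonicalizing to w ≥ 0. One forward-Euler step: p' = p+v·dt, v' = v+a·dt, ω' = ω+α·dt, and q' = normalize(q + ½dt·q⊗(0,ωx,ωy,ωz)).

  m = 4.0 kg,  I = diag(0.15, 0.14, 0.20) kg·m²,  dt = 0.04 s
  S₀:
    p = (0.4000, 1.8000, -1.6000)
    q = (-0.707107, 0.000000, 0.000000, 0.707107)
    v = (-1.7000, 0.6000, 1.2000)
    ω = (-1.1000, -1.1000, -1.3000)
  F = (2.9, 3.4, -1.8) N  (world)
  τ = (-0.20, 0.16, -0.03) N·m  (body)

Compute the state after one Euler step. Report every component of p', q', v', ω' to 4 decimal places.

p' = (0.3320, 1.8240, -1.5520)
q' = (-0.6882, 0.0311, 0.0000, 0.7249)
v' = (-1.6710, 0.6340, 1.1820)
ω' = (-1.1762, -1.0339, -1.3036)

linear accel F/m = (0.7250, 0.8500, -0.4500)
new position p' = (0.3320, 1.8240, -1.5520)
v' = v + a·dt = (-1.6710, 0.6340, 1.1820)
angular accel α = (-1.9053, 1.6536, -0.0895)
ω + α·dt = (-1.1762, -1.0339, -1.3036)
q⊗(0,ω) = (0.9192391, 1.5556354, 0.0000000, 0.9192391)
q + ½dt·q⊗(0,ω), renormalized = (-0.6882, 0.0311, 0.0000, 0.7249)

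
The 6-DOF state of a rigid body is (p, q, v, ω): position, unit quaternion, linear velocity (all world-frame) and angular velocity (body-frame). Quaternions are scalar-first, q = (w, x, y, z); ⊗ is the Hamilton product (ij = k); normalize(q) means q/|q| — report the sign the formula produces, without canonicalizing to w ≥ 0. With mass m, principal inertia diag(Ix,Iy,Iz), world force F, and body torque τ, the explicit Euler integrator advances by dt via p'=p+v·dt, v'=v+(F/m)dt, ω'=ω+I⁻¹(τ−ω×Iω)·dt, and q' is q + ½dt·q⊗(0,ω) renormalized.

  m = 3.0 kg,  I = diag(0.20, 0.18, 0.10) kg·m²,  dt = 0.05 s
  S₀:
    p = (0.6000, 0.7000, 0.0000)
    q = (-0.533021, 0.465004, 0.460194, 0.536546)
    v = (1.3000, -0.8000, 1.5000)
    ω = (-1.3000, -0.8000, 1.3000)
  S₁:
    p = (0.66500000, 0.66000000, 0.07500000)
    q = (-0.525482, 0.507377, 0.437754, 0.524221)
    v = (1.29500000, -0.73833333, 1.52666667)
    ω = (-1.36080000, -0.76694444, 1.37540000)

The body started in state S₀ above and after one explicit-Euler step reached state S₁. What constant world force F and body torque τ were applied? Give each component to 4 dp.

F = (-0.3000, 3.7000, 1.6000)
τ = (-0.1600, -0.0500, 0.1300)

Δv = v₁−v₀ = (-0.00500000, 0.06166667, 0.02666667)
m·(v₁−v₀)/dt = (-0.3000, 3.7000, 1.6000)
rate change Δω = (-0.06080000, 0.03305556, 0.07540000)
ω₀×(Iω₀) = (0.0832, -0.1690, -0.0208)
τ = I·(Δω/dt) + ω₀×(Iω₀) = (-0.1600, -0.0500, 0.1300)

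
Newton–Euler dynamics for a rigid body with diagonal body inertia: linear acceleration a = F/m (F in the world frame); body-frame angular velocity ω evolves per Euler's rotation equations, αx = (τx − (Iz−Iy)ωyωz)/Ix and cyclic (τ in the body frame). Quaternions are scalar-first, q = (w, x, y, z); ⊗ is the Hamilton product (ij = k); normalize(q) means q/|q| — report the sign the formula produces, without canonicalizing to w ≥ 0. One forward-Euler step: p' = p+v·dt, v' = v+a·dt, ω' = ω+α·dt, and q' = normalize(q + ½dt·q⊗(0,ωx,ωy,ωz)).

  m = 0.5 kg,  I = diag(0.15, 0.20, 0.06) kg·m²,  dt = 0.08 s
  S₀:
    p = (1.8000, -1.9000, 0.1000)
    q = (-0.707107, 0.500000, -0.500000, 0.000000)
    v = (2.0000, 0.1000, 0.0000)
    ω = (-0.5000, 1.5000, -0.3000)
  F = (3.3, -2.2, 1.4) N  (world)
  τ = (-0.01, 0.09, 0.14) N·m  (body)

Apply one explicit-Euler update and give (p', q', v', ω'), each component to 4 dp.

linear accel F/m = (6.6000, -4.4000, 2.8000)
new position p' = (1.9600, -1.8920, 0.1000)
new velocity v' = (2.5280, -0.2520, 0.2240)
ω×(Iω) gyroscopic = (0.0630, 0.0135, -0.0375)
α = I⁻¹(τ − ω×Iω) = (-0.4867, 0.3825, 2.9583)
ω' = ω + α·dt = (-0.5389, 1.5306, -0.0633)
q⊗(0,ω) = (1.0000000, 0.5035535, -0.9106605, 0.7121321)
q + ½dt·q⊗(0,ω), renormalized = (-0.6657, 0.5191, -0.5353, 0.0284)

p' = (1.9600, -1.8920, 0.1000)
q' = (-0.6657, 0.5191, -0.5353, 0.0284)
v' = (2.5280, -0.2520, 0.2240)
ω' = (-0.5389, 1.5306, -0.0633)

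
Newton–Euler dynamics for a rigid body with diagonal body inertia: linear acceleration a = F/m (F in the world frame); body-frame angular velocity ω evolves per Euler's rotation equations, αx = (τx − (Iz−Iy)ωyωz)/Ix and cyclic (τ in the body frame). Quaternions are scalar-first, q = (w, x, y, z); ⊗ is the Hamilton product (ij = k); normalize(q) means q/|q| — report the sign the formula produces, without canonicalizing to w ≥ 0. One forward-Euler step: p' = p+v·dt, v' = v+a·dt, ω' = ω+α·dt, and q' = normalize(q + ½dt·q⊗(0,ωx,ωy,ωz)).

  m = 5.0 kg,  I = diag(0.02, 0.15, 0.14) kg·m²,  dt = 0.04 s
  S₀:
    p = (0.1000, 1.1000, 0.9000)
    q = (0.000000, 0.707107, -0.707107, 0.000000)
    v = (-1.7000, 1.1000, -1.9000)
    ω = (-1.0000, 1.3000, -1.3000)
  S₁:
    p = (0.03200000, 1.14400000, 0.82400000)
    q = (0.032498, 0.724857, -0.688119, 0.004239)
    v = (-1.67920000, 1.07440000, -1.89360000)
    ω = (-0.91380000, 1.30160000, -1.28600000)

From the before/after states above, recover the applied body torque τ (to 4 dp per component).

τ = (0.0600, -0.1500, -0.1200)

Δω = ω₁−ω₀ = (0.08620000, 0.00160000, 0.01400000)
applied torque τ = (0.0600, -0.1500, -0.1200)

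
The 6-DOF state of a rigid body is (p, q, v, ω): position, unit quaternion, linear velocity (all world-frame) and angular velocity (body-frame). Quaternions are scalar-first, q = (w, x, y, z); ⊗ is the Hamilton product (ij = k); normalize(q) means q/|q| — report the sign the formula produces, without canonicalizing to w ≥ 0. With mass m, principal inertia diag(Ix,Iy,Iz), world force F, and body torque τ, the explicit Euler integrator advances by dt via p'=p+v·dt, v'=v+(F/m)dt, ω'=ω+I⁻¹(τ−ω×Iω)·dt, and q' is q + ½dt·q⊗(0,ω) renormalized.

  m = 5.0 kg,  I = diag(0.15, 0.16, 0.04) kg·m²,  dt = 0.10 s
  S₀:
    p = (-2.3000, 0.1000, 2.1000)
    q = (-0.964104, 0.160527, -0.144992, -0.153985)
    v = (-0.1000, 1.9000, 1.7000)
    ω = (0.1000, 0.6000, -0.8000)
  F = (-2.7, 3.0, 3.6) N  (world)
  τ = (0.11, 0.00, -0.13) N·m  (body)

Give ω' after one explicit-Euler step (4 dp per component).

ω' = (0.1349, 0.6055, -1.1265)

ω×(Iω) gyroscopic = (0.0576, -0.0088, 0.0006)
angular accel α = (0.3493, 0.0550, -3.2650)
ω + α·dt = (0.1349, 0.6055, -1.1265)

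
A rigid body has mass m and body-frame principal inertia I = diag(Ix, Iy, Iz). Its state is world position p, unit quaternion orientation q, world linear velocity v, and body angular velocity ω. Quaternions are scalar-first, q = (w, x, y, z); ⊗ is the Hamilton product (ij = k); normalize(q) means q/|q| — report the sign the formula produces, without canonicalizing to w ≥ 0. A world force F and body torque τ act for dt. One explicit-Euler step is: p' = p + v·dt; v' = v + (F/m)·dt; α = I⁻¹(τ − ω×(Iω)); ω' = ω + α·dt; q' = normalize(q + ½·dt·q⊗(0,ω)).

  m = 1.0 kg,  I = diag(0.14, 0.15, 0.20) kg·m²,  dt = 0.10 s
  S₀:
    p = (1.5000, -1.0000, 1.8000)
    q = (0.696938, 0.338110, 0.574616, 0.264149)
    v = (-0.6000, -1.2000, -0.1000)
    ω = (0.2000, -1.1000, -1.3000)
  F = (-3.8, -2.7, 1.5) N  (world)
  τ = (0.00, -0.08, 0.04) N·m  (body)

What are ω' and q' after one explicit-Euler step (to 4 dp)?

ω' = (0.1489, -1.1637, -1.2789)
q' = (0.7396, 0.3211, 0.5589, 0.1938)

gyro term ω×Iω = (0.0715, 0.0156, -0.0022)
angular accel α = (-0.5107, -0.6373, 0.2110)
new body rate ω' = (0.1489, -1.1637, -1.2789)
q⊗(0,ω) = (0.9078493, -0.3170493, -0.2742590, -1.3928636)
q' = normalize(q + ½dt·q⊗(0,ω)) = (0.7396, 0.3211, 0.5589, 0.1938)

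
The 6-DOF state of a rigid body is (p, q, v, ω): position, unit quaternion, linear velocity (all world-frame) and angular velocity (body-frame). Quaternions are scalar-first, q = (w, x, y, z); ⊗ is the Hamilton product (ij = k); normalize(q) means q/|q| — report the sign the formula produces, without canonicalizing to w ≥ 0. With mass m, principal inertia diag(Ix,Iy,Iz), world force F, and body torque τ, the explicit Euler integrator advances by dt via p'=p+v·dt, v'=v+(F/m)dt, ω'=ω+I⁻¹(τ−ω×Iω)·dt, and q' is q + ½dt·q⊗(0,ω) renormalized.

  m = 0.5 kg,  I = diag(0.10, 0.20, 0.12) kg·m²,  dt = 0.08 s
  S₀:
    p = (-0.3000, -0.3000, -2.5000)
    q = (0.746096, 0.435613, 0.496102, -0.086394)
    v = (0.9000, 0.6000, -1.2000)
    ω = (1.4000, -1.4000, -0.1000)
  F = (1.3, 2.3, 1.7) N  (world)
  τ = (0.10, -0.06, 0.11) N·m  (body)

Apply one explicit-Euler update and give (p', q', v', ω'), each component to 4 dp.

p' = (-0.2280, -0.2520, -2.5960)
q' = (0.7468, 0.4691, 0.4498, -0.1411)
v' = (1.1080, 0.9680, -0.9280)
ω' = (1.4890, -1.4251, 0.1040)

new position p' = (-0.2280, -0.2520, -2.5960)
new velocity v' = (1.1080, 0.9680, -0.9280)
α = I⁻¹(τ − ω×Iω) = (1.1120, -0.3140, 2.5500)
new body rate ω' = (1.4890, -1.4251, 0.1040)
2q̇ = q⊗(0,ω) = (0.0760452, 0.8739726, -1.1219247, -1.3790106)
updated quaternion q' = (0.7468, 0.4691, 0.4498, -0.1411)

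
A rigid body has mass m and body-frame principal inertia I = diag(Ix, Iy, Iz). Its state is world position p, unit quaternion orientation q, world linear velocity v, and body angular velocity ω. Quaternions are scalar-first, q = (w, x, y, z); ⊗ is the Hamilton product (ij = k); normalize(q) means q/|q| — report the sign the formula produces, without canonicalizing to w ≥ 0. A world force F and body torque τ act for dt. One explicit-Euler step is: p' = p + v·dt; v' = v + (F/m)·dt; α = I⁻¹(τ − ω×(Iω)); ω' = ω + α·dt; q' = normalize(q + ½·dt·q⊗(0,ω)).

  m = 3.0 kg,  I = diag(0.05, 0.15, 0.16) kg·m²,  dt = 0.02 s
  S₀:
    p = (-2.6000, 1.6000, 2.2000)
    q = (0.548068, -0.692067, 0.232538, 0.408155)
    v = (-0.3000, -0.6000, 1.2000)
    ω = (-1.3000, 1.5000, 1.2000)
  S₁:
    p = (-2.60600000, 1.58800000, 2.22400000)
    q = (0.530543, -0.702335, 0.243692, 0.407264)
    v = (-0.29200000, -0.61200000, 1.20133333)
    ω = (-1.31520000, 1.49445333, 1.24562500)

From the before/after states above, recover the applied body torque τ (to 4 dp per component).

τ = (-0.0200, 0.1300, 0.1700)

ω₁ − ω₀ = (-0.01520000, -0.00554667, 0.04562500)
precession coupling = (0.0180, 0.1716, -0.1950)
applied torque τ = (-0.0200, 0.1300, 0.1700)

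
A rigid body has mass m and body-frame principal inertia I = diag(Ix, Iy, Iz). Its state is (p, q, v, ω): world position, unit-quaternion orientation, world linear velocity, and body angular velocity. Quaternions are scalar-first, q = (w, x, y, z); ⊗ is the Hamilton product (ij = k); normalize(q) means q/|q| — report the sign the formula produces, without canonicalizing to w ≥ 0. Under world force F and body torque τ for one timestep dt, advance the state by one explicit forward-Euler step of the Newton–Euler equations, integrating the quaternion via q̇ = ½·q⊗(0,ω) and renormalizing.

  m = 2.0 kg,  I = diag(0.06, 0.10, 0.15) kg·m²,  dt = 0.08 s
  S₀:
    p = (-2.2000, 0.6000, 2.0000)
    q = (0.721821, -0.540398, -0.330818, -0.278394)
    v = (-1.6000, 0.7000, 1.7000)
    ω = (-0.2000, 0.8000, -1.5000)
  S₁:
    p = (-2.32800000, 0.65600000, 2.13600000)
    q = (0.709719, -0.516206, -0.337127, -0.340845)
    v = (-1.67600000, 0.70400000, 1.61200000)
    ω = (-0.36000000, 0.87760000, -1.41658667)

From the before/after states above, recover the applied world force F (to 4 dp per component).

Δv = v₁−v₀ = (-0.07600000, 0.00400000, -0.08800000)
F = m·Δv/dt = (-1.9000, 0.1000, -2.2000)

F = (-1.9000, 0.1000, -2.2000)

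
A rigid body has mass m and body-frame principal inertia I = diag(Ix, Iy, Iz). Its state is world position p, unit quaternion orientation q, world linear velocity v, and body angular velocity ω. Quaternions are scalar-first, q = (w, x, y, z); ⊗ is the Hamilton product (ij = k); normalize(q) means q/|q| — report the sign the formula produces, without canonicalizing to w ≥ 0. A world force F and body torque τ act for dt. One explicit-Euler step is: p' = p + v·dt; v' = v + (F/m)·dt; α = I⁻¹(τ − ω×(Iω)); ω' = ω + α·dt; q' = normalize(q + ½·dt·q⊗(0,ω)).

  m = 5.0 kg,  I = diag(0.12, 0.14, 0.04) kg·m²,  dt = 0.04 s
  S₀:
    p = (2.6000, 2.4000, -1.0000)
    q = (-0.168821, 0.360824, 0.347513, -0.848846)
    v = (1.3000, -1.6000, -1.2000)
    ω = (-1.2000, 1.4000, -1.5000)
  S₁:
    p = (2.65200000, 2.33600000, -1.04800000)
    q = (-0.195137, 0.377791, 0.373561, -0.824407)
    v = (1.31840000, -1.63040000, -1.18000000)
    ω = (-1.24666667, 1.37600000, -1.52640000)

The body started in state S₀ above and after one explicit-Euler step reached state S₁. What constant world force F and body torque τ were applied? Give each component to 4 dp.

ω₁ − ω₀ = (-0.04666667, -0.02400000, -0.02640000)
I·α + gyro = (0.0700, 0.0600, -0.0600)
v₁ − v₀ = (0.01840000, -0.03040000, 0.02000000)
F = m·Δv/dt = (2.3000, -3.8000, 2.5000)

F = (2.3000, -3.8000, 2.5000)
τ = (0.0700, 0.0600, -0.0600)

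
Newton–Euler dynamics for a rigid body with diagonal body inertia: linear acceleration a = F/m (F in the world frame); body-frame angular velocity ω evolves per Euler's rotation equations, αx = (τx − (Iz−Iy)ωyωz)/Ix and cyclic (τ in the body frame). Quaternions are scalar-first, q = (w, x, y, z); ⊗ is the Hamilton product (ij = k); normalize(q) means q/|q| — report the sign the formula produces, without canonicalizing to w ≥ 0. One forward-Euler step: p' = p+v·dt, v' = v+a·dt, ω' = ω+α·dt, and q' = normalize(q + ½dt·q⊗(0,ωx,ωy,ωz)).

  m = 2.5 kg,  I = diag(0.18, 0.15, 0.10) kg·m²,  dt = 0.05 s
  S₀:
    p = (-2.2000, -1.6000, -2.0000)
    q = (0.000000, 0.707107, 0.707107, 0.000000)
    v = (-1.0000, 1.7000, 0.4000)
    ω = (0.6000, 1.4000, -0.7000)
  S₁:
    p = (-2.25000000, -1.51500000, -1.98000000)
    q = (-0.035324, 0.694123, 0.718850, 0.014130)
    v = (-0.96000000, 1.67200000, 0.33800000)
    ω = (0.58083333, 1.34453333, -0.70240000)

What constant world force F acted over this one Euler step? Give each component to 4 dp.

F = (2.0000, -1.4000, -3.1000)

v₁ − v₀ = (0.04000000, -0.02800000, -0.06200000)
m·(v₁−v₀)/dt = (2.0000, -1.4000, -3.1000)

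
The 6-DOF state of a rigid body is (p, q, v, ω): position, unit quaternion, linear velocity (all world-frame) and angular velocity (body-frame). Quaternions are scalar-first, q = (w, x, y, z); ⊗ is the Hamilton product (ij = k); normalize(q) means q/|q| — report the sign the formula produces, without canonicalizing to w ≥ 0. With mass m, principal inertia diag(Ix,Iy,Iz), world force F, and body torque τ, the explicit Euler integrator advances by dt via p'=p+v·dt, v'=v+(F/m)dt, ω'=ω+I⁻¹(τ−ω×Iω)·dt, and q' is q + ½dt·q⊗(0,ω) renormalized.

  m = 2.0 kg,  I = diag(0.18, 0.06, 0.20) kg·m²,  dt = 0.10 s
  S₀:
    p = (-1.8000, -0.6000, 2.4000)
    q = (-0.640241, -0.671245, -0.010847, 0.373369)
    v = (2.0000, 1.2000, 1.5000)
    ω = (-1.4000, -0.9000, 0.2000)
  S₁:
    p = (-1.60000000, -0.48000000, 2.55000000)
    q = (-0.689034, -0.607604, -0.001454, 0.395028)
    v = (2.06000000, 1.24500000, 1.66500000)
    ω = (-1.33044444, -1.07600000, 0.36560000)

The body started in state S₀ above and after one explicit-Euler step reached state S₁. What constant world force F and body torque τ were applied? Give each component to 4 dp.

velocity change Δv = (0.06000000, 0.04500000, 0.16500000)
applied force F = (1.2000, 0.9000, 3.3000)
Δω = ω₁−ω₀ = (0.06955556, -0.17600000, 0.16560000)
ω₀×(Iω₀) = (-0.0252, 0.0056, -0.1512)
I·α + gyro = (0.1000, -0.1000, 0.1800)

F = (1.2000, 0.9000, 3.3000)
τ = (0.1000, -0.1000, 0.1800)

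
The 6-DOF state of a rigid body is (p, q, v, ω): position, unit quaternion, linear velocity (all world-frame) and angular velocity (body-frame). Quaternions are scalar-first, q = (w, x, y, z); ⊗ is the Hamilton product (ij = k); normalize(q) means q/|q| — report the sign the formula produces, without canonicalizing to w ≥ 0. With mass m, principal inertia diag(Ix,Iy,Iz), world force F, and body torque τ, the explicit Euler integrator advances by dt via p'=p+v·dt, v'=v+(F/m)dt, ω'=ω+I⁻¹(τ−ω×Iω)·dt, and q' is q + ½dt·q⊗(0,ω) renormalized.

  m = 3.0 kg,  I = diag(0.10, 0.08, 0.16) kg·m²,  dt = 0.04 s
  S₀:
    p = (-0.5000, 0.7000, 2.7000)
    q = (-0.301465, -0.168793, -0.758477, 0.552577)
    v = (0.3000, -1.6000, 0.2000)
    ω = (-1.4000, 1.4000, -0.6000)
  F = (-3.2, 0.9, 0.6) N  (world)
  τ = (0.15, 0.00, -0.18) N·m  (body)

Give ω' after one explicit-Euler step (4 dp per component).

ω' = (-1.3131, 1.4252, -0.6548)

gyro term ω×Iω = (-0.0672, -0.0504, 0.0392)
(τ − ω×Iω)/I = (2.1720, 0.6300, -1.3700)
ω' = ω + α·dt = (-1.3131, 1.4252, -0.6548)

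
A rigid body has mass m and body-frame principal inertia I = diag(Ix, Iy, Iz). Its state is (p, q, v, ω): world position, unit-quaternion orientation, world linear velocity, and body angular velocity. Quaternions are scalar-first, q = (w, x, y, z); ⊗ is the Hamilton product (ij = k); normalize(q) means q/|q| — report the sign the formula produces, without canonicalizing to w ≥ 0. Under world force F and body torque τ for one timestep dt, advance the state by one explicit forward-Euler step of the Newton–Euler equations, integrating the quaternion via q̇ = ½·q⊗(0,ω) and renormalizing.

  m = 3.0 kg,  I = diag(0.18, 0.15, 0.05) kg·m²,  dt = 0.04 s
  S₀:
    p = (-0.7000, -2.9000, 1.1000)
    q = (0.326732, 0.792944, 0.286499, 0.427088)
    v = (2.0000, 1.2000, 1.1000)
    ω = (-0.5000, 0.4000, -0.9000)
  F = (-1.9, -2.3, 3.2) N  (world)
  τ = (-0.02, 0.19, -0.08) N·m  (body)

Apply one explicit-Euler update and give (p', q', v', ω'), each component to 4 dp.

p + v·dt = (-0.6200, -2.8520, 1.1440)
v' = v + a·dt = (1.9747, 1.1693, 1.1427)
precession coupling ω×(Iω) = (0.0360, 0.0585, 0.0060)
α = I⁻¹(τ − ω×Iω) = (-0.3111, 0.8767, -1.7200)
ω + α·dt = (-0.5124, 0.4351, -0.9688)
Hamilton product q⊗(0,ω) = (0.6662516, -0.5920503, 0.6307984, 0.1663683)
updated quaternion q' = (0.3400, 0.7809, 0.2990, 0.4303)

p' = (-0.6200, -2.8520, 1.1440)
q' = (0.3400, 0.7809, 0.2990, 0.4303)
v' = (1.9747, 1.1693, 1.1427)
ω' = (-0.5124, 0.4351, -0.9688)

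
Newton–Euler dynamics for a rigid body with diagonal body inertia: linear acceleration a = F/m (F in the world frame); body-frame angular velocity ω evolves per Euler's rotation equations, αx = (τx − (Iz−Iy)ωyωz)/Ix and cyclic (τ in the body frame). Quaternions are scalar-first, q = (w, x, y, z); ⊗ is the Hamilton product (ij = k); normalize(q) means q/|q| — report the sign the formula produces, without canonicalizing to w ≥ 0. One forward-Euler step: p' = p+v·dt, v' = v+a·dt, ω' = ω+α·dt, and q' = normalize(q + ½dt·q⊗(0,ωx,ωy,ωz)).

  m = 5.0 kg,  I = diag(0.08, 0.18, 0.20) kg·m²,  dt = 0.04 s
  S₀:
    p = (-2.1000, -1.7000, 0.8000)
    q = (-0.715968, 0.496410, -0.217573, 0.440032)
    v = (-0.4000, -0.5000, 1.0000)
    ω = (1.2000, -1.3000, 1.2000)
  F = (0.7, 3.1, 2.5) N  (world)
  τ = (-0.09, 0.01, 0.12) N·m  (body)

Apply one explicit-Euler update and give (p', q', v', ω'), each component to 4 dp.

new position p' = (-2.1160, -1.7200, 0.8400)
v' = v + a·dt = (-0.3944, -0.4752, 1.0200)
gyro term ω×Iω = (-0.0312, -0.1728, -0.1560)
α = I⁻¹(τ − ω×Iω) = (-0.7350, 1.0156, 1.3800)
ω' = ω + α·dt = (1.1706, -1.2594, 1.2552)
2q̇ = q⊗(0,ω) = (-1.4065753, -0.5482076, 0.8631048, -1.2434070)
q + ½dt·q⊗(0,ω), renormalized = (-0.7434, 0.4850, -0.2001, 0.4148)

p' = (-2.1160, -1.7200, 0.8400)
q' = (-0.7434, 0.4850, -0.2001, 0.4148)
v' = (-0.3944, -0.4752, 1.0200)
ω' = (1.1706, -1.2594, 1.2552)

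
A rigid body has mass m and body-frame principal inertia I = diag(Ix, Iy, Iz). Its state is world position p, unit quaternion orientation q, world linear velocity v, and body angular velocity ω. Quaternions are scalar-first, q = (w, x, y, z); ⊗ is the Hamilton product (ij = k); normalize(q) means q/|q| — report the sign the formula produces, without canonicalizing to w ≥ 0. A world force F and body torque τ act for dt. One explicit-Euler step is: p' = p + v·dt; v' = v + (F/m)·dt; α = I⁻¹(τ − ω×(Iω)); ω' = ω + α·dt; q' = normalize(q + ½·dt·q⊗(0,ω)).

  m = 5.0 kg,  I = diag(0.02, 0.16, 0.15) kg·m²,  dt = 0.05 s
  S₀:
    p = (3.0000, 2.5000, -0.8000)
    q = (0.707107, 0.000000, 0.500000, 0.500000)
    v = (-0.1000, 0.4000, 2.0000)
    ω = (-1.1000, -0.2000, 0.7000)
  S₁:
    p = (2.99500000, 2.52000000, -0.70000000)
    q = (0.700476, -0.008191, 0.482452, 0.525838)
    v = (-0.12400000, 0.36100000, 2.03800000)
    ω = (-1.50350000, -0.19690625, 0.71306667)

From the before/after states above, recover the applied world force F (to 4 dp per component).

F = (-2.4000, -3.9000, 3.8000)

Δv = v₁−v₀ = (-0.02400000, -0.03900000, 0.03800000)
m·(v₁−v₀)/dt = (-2.4000, -3.9000, 3.8000)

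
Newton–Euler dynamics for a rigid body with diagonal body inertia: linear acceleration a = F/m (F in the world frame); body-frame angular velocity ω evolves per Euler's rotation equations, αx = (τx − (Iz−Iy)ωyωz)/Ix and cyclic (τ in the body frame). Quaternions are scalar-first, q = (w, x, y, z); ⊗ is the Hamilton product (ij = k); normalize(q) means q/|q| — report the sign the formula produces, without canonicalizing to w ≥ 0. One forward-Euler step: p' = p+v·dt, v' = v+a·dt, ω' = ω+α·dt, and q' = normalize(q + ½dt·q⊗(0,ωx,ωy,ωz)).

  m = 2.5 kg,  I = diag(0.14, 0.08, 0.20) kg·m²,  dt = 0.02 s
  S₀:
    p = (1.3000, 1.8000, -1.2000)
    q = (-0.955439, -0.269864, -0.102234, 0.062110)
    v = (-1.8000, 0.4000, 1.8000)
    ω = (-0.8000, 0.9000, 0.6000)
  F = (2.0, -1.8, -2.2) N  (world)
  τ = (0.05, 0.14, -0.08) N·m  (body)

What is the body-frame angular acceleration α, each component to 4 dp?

α = (-0.1057, 1.3900, -0.6160)

ω×(Iω) gyroscopic = (0.0648, 0.0288, 0.0432)
angular accel α = (-0.1057, 1.3900, -0.6160)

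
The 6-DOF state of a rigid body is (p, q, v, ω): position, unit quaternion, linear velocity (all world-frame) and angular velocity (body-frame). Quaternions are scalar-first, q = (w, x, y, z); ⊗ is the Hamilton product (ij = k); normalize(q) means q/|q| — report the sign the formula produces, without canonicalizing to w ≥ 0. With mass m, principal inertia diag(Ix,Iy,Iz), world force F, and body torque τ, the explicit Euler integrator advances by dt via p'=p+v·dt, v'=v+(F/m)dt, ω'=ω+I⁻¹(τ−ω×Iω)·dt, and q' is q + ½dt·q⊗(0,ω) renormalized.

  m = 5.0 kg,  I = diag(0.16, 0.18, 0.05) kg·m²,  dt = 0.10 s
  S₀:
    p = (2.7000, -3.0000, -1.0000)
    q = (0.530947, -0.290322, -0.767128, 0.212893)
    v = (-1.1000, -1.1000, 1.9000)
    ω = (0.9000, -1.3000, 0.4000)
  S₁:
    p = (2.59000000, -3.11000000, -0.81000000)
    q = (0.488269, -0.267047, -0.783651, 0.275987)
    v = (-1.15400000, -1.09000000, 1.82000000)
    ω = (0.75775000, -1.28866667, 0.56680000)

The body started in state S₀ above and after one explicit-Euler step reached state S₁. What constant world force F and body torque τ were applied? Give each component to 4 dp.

Δω = ω₁−ω₀ = (-0.14225000, 0.01133333, 0.16680000)
precession coupling = (0.0676, 0.0396, -0.0234)
applied torque τ = (-0.1600, 0.0600, 0.0600)
velocity change Δv = (-0.05400000, 0.01000000, -0.08000000)
F = m·Δv/dt = (-2.7000, 0.5000, -4.0000)

F = (-2.7000, 0.5000, -4.0000)
τ = (-0.1600, 0.0600, 0.0600)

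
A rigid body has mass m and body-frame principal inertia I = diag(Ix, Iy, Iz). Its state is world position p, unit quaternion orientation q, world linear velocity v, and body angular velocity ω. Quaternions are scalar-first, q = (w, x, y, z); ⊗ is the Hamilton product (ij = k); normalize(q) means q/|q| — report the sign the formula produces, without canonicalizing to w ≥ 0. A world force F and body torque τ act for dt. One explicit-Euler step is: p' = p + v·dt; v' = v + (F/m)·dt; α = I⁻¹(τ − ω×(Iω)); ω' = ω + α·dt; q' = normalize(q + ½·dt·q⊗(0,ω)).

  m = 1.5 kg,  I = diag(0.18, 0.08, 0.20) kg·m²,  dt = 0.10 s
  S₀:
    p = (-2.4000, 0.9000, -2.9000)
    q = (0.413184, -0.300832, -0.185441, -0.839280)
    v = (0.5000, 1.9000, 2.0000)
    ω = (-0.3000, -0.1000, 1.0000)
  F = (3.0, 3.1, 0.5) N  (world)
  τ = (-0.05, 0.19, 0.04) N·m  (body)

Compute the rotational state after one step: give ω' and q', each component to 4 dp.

(τ − ω×Iω)/I = (-0.2111, 2.3000, 0.2150)
ω' = ω + α·dt = (-0.3211, 0.1300, 1.0215)
Hamilton product q⊗(0,ω) = (0.7304863, -0.3933242, 0.5112976, 0.3876349)
q' = normalize(q + ½dt·q⊗(0,ω)) = (0.4491, -0.3201, -0.1597, -0.8188)

ω' = (-0.3211, 0.1300, 1.0215)
q' = (0.4491, -0.3201, -0.1597, -0.8188)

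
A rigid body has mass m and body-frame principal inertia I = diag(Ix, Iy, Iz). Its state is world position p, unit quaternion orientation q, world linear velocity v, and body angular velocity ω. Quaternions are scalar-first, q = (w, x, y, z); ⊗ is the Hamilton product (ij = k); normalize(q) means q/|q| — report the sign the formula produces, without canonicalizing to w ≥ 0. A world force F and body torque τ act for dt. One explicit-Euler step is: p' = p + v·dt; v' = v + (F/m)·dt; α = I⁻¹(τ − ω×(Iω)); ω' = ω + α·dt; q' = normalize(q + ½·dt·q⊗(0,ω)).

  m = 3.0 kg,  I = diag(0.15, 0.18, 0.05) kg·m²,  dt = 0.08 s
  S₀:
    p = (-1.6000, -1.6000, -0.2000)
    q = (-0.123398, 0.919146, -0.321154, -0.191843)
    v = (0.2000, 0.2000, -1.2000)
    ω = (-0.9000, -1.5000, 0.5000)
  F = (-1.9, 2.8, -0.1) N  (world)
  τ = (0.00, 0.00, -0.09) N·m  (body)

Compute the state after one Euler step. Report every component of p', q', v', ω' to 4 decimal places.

p' = (-1.5840, -1.5840, -0.2960)
q' = (-0.1055, 0.9033, -0.3244, -0.2603)
v' = (0.1493, 0.2747, -1.2027)
ω' = (-0.9520, -1.4800, 0.2912)

a = (-0.6333, 0.9333, -0.0333)
p + v·dt = (-1.5840, -1.5840, -0.2960)
v + (F/m)dt = (0.1493, 0.2747, -1.2027)
angular accel α = (-0.6500, 0.2500, -2.6100)
ω' = ω + α·dt = (-0.9520, -1.4800, 0.2912)
q⊗(0,ω) = (0.4414219, -0.3372833, -0.1018173, -1.7294566)
q' = normalize(q + ½dt·q⊗(0,ω)) = (-0.1055, 0.9033, -0.3244, -0.2603)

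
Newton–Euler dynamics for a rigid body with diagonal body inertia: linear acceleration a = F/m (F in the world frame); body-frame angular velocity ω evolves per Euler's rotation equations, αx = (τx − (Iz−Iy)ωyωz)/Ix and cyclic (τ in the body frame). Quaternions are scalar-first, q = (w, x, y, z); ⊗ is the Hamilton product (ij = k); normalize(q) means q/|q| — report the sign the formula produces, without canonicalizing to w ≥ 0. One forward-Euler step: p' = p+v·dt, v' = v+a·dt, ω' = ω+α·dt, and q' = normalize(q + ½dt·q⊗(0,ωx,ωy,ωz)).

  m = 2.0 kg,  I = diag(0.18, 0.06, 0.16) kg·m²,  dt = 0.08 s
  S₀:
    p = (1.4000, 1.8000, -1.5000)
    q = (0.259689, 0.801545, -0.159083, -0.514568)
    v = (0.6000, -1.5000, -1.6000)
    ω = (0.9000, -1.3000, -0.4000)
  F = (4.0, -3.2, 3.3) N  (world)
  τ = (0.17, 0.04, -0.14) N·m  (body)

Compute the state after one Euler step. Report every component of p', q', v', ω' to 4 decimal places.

new position p' = (1.4480, 1.6800, -1.6280)
new velocity v' = (0.7600, -1.6280, -1.4680)
gyro term ω×Iω = (0.0520, -0.0072, 0.1404)
α = I⁻¹(τ − ω×Iω) = (0.6556, 0.7867, -1.7525)
new body rate ω' = (0.9524, -1.2371, -0.5402)
2q̇ = q⊗(0,ω) = (-1.1340256, -0.3715851, -0.4800889, -1.0027094)
updated quaternion q' = (0.2139, 0.7850, -0.1779, -0.5535)

p' = (1.4480, 1.6800, -1.6280)
q' = (0.2139, 0.7850, -0.1779, -0.5535)
v' = (0.7600, -1.6280, -1.4680)
ω' = (0.9524, -1.2371, -0.5402)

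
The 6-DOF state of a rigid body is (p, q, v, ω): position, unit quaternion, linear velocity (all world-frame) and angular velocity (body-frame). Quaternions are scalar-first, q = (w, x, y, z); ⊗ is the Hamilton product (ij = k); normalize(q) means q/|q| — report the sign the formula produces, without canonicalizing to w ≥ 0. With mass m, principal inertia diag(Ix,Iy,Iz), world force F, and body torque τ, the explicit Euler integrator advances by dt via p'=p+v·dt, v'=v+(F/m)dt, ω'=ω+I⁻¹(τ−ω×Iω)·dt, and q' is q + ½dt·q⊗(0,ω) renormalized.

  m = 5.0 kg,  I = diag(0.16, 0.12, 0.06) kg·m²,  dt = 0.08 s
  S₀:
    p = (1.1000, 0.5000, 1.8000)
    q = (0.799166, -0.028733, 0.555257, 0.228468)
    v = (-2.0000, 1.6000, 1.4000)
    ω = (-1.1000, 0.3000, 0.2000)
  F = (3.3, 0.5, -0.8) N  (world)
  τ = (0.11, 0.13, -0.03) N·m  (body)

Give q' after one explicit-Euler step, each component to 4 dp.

q' = (0.7886, -0.0621, 0.5544, 0.2587)

q⊗(0,ω) = (-0.2438770, -0.8365716, -0.0058184, 0.7619960)
q + ½dt·q⊗(0,ω), renormalized = (0.7886, -0.0621, 0.5544, 0.2587)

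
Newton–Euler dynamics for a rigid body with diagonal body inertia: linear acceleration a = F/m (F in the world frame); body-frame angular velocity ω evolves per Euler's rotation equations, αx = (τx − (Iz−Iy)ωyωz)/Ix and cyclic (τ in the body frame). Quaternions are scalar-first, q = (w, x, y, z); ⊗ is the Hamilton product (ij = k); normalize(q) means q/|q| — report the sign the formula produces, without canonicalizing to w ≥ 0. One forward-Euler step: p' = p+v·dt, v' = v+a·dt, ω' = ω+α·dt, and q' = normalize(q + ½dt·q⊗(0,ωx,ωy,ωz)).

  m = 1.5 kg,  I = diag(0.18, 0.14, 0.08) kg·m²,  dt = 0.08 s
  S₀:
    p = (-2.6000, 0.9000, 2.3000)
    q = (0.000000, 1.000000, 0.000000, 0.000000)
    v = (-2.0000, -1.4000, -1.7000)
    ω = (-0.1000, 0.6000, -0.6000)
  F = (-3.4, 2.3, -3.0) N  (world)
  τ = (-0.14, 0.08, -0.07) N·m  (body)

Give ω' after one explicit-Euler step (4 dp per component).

ω' = (-0.1718, 0.6423, -0.6724)

α = I⁻¹(τ − ω×Iω) = (-0.8978, 0.5286, -0.9050)
new body rate ω' = (-0.1718, 0.6423, -0.6724)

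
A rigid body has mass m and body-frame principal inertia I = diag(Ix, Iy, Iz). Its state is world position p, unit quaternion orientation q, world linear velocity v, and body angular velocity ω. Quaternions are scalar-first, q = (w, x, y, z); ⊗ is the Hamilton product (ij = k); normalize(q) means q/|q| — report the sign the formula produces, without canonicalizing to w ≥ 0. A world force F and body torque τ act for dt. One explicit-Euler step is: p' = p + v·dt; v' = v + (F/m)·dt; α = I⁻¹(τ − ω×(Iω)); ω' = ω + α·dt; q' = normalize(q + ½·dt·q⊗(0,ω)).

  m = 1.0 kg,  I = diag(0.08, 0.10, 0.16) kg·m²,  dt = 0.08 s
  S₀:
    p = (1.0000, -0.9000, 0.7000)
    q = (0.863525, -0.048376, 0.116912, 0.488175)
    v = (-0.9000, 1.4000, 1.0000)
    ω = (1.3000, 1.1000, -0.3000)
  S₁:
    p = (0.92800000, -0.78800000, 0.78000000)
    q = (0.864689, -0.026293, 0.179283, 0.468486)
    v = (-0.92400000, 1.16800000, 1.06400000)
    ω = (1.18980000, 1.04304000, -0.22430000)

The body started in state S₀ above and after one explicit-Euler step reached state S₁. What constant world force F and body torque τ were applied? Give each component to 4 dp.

rate change Δω = (-0.11020000, -0.05696000, 0.07570000)
ω₀×(Iω₀) = (-0.0198, 0.0312, 0.0286)
applied torque τ = (-0.1300, -0.0400, 0.1800)
velocity change Δv = (-0.02400000, -0.23200000, 0.06400000)
m·(v₁−v₀)/dt = (-0.3000, -2.9000, 0.8000)

F = (-0.3000, -2.9000, 0.8000)
τ = (-0.1300, -0.0400, 0.1800)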